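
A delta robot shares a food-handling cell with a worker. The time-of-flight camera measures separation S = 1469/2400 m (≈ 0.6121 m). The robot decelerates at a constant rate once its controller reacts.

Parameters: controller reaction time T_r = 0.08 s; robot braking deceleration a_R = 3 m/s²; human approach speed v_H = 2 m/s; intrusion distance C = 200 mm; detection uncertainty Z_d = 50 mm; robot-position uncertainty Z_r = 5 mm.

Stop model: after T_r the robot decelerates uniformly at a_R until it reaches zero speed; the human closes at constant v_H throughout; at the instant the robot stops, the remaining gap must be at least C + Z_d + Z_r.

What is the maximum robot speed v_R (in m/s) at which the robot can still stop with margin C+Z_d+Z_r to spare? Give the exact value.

v_R_max = 1/4 m/s = 0.2500 m/s

collect terms ⇒ (1/6)·v_R² + (56/75)·v_R + (-473/2400) = 0
  disc = (56/75)² − 4·(1/6)·(-473/2400) = 6889/10000 ; √disc = 83/100
  v_R = (−(56/75) + 83/100) / (2·(1/6)) = 1/4 m/s
check:
braking lasts T_s = (1/4)/3 = 0.0833 s
robot in T_r: 0.2500·0.0800 = 0.0200 m
robot under decel: 0.2500²/(2·3.0000) = 0.0104 m
human over T_r+T_s: 2.0000·(0.0800+0.0833) = 0.3267 m
residual clearance needed = 0.2000+0.0500+0.0050 = 0.2550 m
sum ≈ 0.0200+0.0104+0.3267+0.2550 ≈ 0.6121 m = S ✓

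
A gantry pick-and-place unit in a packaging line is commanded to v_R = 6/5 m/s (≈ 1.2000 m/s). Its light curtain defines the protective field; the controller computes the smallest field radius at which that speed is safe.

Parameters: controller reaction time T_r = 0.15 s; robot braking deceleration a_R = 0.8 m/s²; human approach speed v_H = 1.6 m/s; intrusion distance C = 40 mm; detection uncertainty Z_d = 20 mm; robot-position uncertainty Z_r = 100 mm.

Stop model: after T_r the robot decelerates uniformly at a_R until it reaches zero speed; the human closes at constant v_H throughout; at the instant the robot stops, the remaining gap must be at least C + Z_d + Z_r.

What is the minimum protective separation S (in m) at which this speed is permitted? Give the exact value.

stop time T_s = (6/5)/(4/5) = 1.5000 s
robot in T_r: 1.2000·0.1500 = 0.1800 m
robot covers 1.2000·1.5000 − ½·0.8000·1.5000² = 0.9000 m while stopping
human closes 1.6000·1.6500 = 2.6400 m
margins: 0.0400+0.0200+0.1000 = 0.1600 m
S_min ≈ 0.1800+0.9000+2.6400+0.1600  ⇒  S_min = 97/25 m

S_min = 97/25 m = 3.8800 m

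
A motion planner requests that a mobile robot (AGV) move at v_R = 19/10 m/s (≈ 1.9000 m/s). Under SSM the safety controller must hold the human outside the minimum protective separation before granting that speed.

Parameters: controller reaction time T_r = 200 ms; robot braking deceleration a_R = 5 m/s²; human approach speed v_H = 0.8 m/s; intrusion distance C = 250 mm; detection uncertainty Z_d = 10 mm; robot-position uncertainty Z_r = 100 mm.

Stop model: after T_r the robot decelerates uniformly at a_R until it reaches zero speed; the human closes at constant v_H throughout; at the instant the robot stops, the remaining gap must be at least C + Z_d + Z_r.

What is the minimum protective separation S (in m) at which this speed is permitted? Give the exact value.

S_min = 313/200 m = 1.5650 m

T_s = v_R/a_R = (19/10)/5 = 0.3800 s
robot covers v_R·T_r = 1.9000·0.2000 = 0.3800 m before braking
braking distance = 1.9000²/(2·5.0000) = 0.3610 m
human closes 0.8000·0.5800 = 0.4640 m
margins: 0.2500+0.0100+0.1000 = 0.3600 m
S_min ≈ 0.3800+0.3610+0.4640+0.3600  ⇒  S_min = 313/200 m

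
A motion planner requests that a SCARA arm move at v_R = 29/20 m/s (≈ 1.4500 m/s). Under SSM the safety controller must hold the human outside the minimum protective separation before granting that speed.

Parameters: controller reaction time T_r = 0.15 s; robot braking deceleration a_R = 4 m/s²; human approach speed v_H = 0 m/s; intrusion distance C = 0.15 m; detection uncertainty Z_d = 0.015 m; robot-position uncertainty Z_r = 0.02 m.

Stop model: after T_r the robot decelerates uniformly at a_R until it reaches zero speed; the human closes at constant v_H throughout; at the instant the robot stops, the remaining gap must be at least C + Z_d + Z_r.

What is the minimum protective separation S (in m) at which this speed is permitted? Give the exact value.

S_min = 2129/3200 m = 0.6653 m

stop time T_s = (29/20)/4 = 0.3625 s
robot in T_r: 1.4500·0.1500 = 0.2175 m
braking distance = 1.4500²/(2·4.0000) = 0.2628 m
human over T_r+T_s: 0.0000·(0.1500+0.3625) = 0.0000 m
margins: 0.1500+0.0150+0.0200 = 0.1850 m
S_min ≈ 0.2175+0.2628+0.0000+0.1850  ⇒  S_min = 2129/3200 m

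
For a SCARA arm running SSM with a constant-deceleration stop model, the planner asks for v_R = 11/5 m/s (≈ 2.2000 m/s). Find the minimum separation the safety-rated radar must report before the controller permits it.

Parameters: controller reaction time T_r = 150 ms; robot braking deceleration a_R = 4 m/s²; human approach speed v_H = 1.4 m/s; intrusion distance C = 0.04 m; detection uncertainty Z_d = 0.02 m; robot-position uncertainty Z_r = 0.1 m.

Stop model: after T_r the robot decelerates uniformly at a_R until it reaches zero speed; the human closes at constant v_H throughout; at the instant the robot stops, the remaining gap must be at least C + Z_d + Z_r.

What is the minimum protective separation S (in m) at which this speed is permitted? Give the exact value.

S_min = 83/40 m = 2.0750 m

stop time T_s = (11/5)/4 = 0.5500 s
reaction-phase robot travel = 2.2000·0.1500 = 0.3300 m
robot covers 2.2000·0.5500 − ½·4.0000·0.5500² = 0.6050 m while stopping
human over T_r+T_s: 1.4000·(0.1500+0.5500) = 0.9800 m
C+Z_d+Z_r = 0.0400+0.0200+0.1000 = 0.1600 m
S_min ≈ 0.3300+0.6050+0.9800+0.1600  ⇒  S_min = 83/40 m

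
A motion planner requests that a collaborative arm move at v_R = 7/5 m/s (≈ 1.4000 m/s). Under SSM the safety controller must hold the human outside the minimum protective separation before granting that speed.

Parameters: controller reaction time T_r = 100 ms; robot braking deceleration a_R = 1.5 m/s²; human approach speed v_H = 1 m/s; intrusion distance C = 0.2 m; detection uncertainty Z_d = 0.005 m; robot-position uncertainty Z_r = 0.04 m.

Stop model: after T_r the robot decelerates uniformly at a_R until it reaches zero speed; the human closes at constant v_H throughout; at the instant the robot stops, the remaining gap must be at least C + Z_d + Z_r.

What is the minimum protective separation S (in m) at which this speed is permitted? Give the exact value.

braking lasts T_s = (7/5)/(3/2) = 0.9333 s
robot in T_r: 1.4000·0.1000 = 0.1400 m
braking distance = 1.4000²/(2·1.5000) = 0.6533 m
human over T_r+T_s: 1.0000·(0.1000+0.9333) = 1.0333 m
margins: 0.2000+0.0050+0.0400 = 0.2450 m
S_min ≈ 0.1400+0.6533+1.0333+0.2450  ⇒  S_min = 1243/600 m

S_min = 1243/600 m = 2.0717 m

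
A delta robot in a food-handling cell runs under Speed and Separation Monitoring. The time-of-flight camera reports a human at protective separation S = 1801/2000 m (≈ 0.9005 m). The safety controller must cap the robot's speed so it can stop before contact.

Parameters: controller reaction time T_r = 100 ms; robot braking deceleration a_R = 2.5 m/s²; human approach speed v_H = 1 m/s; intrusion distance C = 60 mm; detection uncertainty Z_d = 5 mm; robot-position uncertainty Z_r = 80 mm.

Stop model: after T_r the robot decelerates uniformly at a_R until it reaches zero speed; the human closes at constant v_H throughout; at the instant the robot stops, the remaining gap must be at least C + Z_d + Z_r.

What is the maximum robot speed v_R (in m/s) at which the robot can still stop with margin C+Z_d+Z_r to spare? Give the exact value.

v_R_max = 19/20 m/s = 0.9500 m/s

collect terms ⇒ (1/5)·v_R² + (1/2)·v_R + (-1311/2000) = 0
  disc = (1/2)² − 4·(1/5)·(-1311/2000) = 484/625 ; √disc = 22/25
  v_R = (−(1/2) + 22/25) / (2·(1/5)) = 19/20 m/s
check:
stop time T_s = (19/20)/(5/2) = 0.3800 s
robot covers v_R·T_r = 0.9500·0.1000 = 0.0950 m before braking
braking distance = 0.9500²/(2·2.5000) = 0.1805 m
human over T_r+T_s: 1.0000·(0.1000+0.3800) = 0.4800 m
residual clearance needed = 0.0600+0.0050+0.0800 = 0.1450 m
sum ≈ 0.0950+0.1805+0.4800+0.1450 ≈ 0.9005 m = S ✓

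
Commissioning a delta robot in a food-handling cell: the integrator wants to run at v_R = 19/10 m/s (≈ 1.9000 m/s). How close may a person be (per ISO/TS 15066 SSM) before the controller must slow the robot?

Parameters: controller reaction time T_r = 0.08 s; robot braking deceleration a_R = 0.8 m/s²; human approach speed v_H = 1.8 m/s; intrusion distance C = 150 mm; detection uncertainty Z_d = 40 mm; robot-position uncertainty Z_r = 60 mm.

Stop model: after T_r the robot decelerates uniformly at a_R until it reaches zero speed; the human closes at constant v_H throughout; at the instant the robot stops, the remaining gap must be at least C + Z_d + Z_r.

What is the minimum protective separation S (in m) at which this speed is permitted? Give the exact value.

stop time T_s = (19/10)/(4/5) = 2.3750 s
reaction-phase robot travel = 1.9000·0.0800 = 0.1520 m
robot under decel: 1.9000²/(2·0.8000) = 2.2563 m
human over T_r+T_s: 1.8000·(0.0800+2.3750) = 4.4190 m
margins: 0.1500+0.0400+0.0600 = 0.2500 m
S_min ≈ 0.1520+2.2563+4.4190+0.2500  ⇒  S_min = 28309/4000 m

S_min = 28309/4000 m = 7.0773 m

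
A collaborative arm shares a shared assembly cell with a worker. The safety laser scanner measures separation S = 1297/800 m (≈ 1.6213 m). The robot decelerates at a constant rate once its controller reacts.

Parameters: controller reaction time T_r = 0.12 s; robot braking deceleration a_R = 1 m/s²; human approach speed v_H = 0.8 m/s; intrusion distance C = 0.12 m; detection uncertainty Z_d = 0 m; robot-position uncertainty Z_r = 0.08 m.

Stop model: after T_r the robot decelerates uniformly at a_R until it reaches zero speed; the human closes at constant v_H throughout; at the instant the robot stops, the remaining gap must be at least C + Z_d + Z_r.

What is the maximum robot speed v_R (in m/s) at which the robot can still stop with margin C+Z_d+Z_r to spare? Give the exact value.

at the boundary: (1/2)·v² + (23/25)·v + (-5301/4000) = 0
  disc = (23/25)² − 4·(1/2)·(-5301/4000) = 34969/10000 ; √disc = 187/100
  v_R = (−(23/25) + 187/100) / (2·(1/2)) = 19/20 m/s
check:
braking lasts T_s = (19/20)/1 = 0.9500 s
robot covers v_R·T_r = 0.9500·0.1200 = 0.1140 m before braking
robot covers 0.9500·0.9500 − ½·1.0000·0.9500² = 0.4512 m while stopping
person approaches 0.8000·(0.1200+0.9500) = 0.8560 m
margins: 0.1200+0.0000+0.0800 = 0.2000 m
sum ≈ 0.1140+0.4512+0.8560+0.2000 ≈ 1.6213 m = S ✓

v_R_max = 19/20 m/s = 0.9500 m/s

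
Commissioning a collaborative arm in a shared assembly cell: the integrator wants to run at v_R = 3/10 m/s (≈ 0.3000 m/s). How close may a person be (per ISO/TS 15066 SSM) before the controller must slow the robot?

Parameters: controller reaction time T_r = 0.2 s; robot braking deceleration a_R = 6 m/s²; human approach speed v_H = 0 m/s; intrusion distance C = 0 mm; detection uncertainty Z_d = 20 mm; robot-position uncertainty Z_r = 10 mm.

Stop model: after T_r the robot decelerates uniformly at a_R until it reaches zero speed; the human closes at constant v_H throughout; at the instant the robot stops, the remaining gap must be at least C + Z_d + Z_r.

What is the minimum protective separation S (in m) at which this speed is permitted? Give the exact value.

S_min = 39/400 m = 0.0975 m

braking lasts T_s = (3/10)/6 = 0.0500 s
robot in T_r: 0.3000·0.2000 = 0.0600 m
braking distance = 0.3000²/(2·6.0000) = 0.0075 m
human closes 0.0000·0.2500 = 0.0000 m
residual clearance needed = 0.0000+0.0200+0.0100 = 0.0300 m
S_min ≈ 0.0600+0.0075+0.0000+0.0300  ⇒  S_min = 39/400 m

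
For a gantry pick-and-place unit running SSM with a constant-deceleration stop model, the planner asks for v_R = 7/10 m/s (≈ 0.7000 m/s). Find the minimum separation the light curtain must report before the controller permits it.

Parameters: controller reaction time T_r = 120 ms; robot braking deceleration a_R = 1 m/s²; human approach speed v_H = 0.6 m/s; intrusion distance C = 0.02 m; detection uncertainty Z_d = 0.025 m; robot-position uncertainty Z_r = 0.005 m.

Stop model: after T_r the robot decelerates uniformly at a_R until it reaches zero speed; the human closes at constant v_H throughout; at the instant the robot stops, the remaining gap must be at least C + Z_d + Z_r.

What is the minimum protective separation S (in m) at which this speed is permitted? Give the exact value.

T_s = v_R/a_R = (7/10)/1 = 0.7000 s
robot covers v_R·T_r = 0.7000·0.1200 = 0.0840 m before braking
braking distance = 0.7000²/(2·1.0000) = 0.2450 m
human closes 0.6000·0.8200 = 0.4920 m
residual clearance needed = 0.0200+0.0250+0.0050 = 0.0500 m
S_min ≈ 0.0840+0.2450+0.4920+0.0500  ⇒  S_min = 871/1000 m

S_min = 871/1000 m = 0.8710 m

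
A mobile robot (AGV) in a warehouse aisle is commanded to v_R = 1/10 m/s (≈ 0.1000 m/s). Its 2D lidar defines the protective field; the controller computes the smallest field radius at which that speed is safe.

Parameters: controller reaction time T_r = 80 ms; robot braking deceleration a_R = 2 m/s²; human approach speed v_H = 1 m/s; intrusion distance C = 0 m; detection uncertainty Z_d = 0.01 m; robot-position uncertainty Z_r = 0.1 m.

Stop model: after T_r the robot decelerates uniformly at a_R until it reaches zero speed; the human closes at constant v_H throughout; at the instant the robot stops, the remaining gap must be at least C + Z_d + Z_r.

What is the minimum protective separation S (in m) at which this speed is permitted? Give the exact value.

S_min = 501/2000 m = 0.2505 m

braking lasts T_s = (1/10)/2 = 0.0500 s
reaction-phase robot travel = 0.1000·0.0800 = 0.0080 m
braking distance = 0.1000²/(2·2.0000) = 0.0025 m
human closes 1.0000·0.1300 = 0.1300 m
residual clearance needed = 0.0000+0.0100+0.1000 = 0.1100 m
S_min ≈ 0.0080+0.0025+0.1300+0.1100  ⇒  S_min = 501/2000 m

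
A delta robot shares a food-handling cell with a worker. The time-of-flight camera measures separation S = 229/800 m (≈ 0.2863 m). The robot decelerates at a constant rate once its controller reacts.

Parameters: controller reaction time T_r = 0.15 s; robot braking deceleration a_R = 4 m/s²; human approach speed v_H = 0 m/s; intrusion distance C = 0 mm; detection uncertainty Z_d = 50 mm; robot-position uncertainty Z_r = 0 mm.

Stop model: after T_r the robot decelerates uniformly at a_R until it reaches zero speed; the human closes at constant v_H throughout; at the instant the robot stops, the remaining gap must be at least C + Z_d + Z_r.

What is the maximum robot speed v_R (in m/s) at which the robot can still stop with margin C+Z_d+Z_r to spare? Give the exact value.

at the boundary: (1/8)·v² + (3/20)·v + (-189/800) = 0
  disc = (3/20)² − 4·(1/8)·(-189/800) = 9/64 ; √disc = 3/8
  v_R = (−(3/20) + 3/8) / (2·(1/8)) = 9/10 m/s
check:
T_s = v_R/a_R = (9/10)/4 = 0.2250 s
robot covers v_R·T_r = 0.9000·0.1500 = 0.1350 m before braking
braking distance = 0.9000²/(2·4.0000) = 0.1013 m
person approaches 0.0000·(0.1500+0.2250) = 0.0000 m
margins: 0.0000+0.0500+0.0000 = 0.0500 m
sum ≈ 0.1350+0.1013+0.0000+0.0500 ≈ 0.2863 m = S ✓

v_R_max = 9/10 m/s = 0.9000 m/s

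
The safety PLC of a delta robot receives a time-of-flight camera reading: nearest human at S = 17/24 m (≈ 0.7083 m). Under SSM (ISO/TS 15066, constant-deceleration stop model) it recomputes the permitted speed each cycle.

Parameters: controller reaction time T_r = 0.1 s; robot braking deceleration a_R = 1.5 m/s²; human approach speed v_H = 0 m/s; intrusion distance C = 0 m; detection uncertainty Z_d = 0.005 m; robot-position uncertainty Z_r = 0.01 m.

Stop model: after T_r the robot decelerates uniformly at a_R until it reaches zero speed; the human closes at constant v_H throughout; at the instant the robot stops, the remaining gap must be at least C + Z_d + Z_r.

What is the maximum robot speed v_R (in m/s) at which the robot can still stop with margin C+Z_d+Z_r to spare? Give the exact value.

quadratic (1/3)·v² + (1/10)·v + (-52/75) = 0
  disc = (1/10)² − 4·(1/3)·(-52/75) = 841/900 ; √disc = 29/30
  v_R = (−(1/10) + 29/30) / (2·(1/3)) = 13/10 m/s
check:
T_s = v_R/a_R = (13/10)/(3/2) = 0.8667 s
robot covers v_R·T_r = 1.3000·0.1000 = 0.1300 m before braking
robot under decel: 1.3000²/(2·1.5000) = 0.5633 m
human closes 0.0000·0.9667 = 0.0000 m
C+Z_d+Z_r = 0.0000+0.0050+0.0100 = 0.0150 m
sum ≈ 0.1300+0.5633+0.0000+0.0150 ≈ 0.7083 m = S ✓

v_R_max = 13/10 m/s = 1.3000 m/s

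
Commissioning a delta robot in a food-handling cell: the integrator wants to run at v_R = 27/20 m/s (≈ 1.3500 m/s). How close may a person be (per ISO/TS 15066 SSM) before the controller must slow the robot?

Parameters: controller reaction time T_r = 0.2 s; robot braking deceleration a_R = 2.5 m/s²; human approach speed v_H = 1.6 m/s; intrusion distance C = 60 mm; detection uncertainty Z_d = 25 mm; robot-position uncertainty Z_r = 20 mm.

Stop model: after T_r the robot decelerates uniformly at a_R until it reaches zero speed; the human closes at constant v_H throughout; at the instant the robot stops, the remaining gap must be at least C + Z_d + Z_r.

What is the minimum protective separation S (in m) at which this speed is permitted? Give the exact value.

S_min = 3847/2000 m = 1.9235 m

braking lasts T_s = (27/20)/(5/2) = 0.5400 s
robot covers v_R·T_r = 1.3500·0.2000 = 0.2700 m before braking
braking distance = 1.3500²/(2·2.5000) = 0.3645 m
human closes 1.6000·0.7400 = 1.1840 m
margins: 0.0600+0.0250+0.0200 = 0.1050 m
S_min ≈ 0.2700+0.3645+1.1840+0.1050  ⇒  S_min = 3847/2000 m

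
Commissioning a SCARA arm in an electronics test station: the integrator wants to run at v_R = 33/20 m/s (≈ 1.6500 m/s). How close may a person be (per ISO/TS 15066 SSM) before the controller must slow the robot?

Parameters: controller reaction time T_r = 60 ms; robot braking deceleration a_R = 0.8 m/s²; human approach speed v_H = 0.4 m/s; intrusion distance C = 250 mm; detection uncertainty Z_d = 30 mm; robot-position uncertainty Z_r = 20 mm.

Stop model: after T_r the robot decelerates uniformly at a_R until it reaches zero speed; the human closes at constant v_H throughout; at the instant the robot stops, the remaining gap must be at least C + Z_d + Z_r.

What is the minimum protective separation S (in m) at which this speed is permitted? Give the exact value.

braking lasts T_s = (33/20)/(4/5) = 2.0625 s
robot in T_r: 1.6500·0.0600 = 0.0990 m
braking distance = 1.6500²/(2·0.8000) = 1.7016 m
human over T_r+T_s: 0.4000·(0.0600+2.0625) = 0.8490 m
C+Z_d+Z_r = 0.2500+0.0300+0.0200 = 0.3000 m
S_min ≈ 0.0990+1.7016+0.8490+0.3000  ⇒  S_min = 47193/16000 m

S_min = 47193/16000 m = 2.9496 m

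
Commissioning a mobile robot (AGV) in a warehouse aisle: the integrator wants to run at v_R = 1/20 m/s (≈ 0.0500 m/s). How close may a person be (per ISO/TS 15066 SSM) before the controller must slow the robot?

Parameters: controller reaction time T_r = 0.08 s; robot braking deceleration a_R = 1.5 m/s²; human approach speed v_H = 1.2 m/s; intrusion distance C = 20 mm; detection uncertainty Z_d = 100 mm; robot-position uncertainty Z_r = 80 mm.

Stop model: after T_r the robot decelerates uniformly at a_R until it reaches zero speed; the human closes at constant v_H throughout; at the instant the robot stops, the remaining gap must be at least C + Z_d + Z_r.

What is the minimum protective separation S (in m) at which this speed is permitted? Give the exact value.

braking lasts T_s = (1/20)/(3/2) = 0.0333 s
robot in T_r: 0.0500·0.0800 = 0.0040 m
robot covers 0.0500·0.0333 − ½·1.5000·0.0333² = 0.0008 m while stopping
person approaches 1.2000·(0.0800+0.0333) = 0.1360 m
C+Z_d+Z_r = 0.0200+0.1000+0.0800 = 0.2000 m
S_min ≈ 0.0040+0.0008+0.1360+0.2000  ⇒  S_min = 409/1200 m

S_min = 409/1200 m = 0.3408 m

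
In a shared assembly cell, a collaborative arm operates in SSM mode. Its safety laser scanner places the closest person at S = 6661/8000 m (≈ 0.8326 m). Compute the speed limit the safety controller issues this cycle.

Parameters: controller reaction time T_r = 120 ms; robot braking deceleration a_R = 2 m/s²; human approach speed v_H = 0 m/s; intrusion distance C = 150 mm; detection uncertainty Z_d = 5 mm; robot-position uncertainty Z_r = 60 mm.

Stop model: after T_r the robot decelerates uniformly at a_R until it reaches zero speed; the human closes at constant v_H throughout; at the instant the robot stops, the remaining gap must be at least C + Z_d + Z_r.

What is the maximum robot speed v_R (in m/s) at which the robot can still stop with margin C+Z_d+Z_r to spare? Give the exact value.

quadratic (1/4)·v² + (3/25)·v + (-4941/8000) = 0
  disc = (3/25)² − 4·(1/4)·(-4941/8000) = 25281/40000 ; √disc = 159/200
  v_R = (−(3/25) + 159/200) / (2·(1/4)) = 27/20 m/s
check:
braking lasts T_s = (27/20)/2 = 0.6750 s
robot in T_r: 1.3500·0.1200 = 0.1620 m
robot under decel: 1.3500²/(2·2.0000) = 0.4556 m
human closes 0.0000·0.7950 = 0.0000 m
residual clearance needed = 0.1500+0.0050+0.0600 = 0.2150 m
sum ≈ 0.1620+0.4556+0.0000+0.2150 ≈ 0.8326 m = S ✓

v_R_max = 27/20 m/s = 1.3500 m/s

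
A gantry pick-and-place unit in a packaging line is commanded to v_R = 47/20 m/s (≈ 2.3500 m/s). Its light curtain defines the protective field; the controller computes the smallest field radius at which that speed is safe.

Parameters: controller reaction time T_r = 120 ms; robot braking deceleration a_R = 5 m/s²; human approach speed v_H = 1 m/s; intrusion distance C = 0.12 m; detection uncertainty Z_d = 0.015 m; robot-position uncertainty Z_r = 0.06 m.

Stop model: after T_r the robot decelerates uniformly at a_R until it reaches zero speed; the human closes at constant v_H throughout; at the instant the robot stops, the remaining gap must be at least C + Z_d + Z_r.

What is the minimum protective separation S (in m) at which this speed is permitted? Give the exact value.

stop time T_s = (47/20)/5 = 0.4700 s
robot covers v_R·T_r = 2.3500·0.1200 = 0.2820 m before braking
robot under decel: 2.3500²/(2·5.0000) = 0.5523 m
person approaches 1.0000·(0.1200+0.4700) = 0.5900 m
margins: 0.1200+0.0150+0.0600 = 0.1950 m
S_min ≈ 0.2820+0.5523+0.5900+0.1950  ⇒  S_min = 6477/4000 m

S_min = 6477/4000 m = 1.6193 m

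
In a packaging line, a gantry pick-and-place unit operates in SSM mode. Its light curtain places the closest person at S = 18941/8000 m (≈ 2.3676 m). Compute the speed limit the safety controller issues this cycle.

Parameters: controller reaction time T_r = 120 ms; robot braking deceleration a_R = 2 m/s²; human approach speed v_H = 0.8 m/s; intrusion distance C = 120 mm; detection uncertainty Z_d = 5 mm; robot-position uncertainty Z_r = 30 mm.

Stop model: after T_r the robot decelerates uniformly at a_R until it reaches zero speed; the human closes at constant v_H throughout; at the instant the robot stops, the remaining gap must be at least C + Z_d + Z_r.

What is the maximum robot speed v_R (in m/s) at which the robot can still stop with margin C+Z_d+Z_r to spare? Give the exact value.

quadratic (1/4)·v² + (13/25)·v + (-16933/8000) = 0
  disc = (13/25)² − 4·(1/4)·(-16933/8000) = 95481/40000 ; √disc = 309/200
  v_R = (−(13/25) + 309/200) / (2·(1/4)) = 41/20 m/s
check:
T_s = v_R/a_R = (41/20)/2 = 1.0250 s
robot covers v_R·T_r = 2.0500·0.1200 = 0.2460 m before braking
robot under decel: 2.0500²/(2·2.0000) = 1.0506 m
human over T_r+T_s: 0.8000·(0.1200+1.0250) = 0.9160 m
margins: 0.1200+0.0050+0.0300 = 0.1550 m
sum ≈ 0.2460+1.0506+0.9160+0.1550 ≈ 2.3676 m = S ✓

v_R_max = 41/20 m/s = 2.0500 m/s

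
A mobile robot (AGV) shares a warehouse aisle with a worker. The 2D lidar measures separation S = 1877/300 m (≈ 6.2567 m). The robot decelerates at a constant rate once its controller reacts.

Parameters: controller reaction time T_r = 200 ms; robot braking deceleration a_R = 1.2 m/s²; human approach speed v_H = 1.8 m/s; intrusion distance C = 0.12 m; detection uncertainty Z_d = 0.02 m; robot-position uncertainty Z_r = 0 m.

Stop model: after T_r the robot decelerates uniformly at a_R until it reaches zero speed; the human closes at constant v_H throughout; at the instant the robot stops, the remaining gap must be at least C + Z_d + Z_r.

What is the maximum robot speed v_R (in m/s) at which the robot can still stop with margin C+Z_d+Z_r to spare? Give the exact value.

v_R_max = 11/5 m/s = 2.2000 m/s

quadratic (5/12)·v² + (17/10)·v + (-1727/300) = 0
  disc = (17/10)² − 4·(5/12)·(-1727/300) = 2809/225 ; √disc = 53/15
  v_R = (−(17/10) + 53/15) / (2·(5/12)) = 11/5 m/s
check:
T_s = v_R/a_R = (11/5)/(6/5) = 1.8333 s
robot in T_r: 2.2000·0.2000 = 0.4400 m
robot under decel: 2.2000²/(2·1.2000) = 2.0167 m
human closes 1.8000·2.0333 = 3.6600 m
margins: 0.1200+0.0200+0.0000 = 0.1400 m
sum ≈ 0.4400+2.0167+3.6600+0.1400 ≈ 6.2567 m = S ✓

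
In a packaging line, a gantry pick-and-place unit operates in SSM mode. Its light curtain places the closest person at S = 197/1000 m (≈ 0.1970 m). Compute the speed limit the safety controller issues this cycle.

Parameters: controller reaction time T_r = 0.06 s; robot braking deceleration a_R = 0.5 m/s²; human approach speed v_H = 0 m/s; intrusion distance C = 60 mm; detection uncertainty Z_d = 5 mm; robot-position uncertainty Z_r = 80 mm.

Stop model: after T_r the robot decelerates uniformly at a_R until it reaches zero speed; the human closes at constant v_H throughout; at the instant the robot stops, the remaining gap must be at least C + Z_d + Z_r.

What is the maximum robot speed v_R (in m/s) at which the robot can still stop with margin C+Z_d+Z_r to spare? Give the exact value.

quadratic (1)·v² + (3/50)·v + (-13/250) = 0
  disc = (3/50)² − 4·(1)·(-13/250) = 529/2500 ; √disc = 23/50
  v_R = (−(3/50) + 23/50) / (2·(1)) = 1/5 m/s
check:
T_s = v_R/a_R = (1/5)/(1/2) = 0.4000 s
reaction-phase robot travel = 0.2000·0.0600 = 0.0120 m
robot under decel: 0.2000²/(2·0.5000) = 0.0400 m
person approaches 0.0000·(0.0600+0.4000) = 0.0000 m
C+Z_d+Z_r = 0.0600+0.0050+0.0800 = 0.1450 m
sum ≈ 0.0120+0.0400+0.0000+0.1450 ≈ 0.1970 m = S ✓

v_R_max = 1/5 m/s = 0.2000 m/s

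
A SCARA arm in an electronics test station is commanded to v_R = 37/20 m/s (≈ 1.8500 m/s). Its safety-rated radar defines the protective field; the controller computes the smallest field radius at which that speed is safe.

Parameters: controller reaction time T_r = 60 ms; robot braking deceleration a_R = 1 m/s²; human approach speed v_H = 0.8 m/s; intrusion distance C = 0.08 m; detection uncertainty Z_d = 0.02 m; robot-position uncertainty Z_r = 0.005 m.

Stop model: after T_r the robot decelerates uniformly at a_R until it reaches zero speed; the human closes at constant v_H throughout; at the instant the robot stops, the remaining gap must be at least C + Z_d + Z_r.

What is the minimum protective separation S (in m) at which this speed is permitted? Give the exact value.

T_s = v_R/a_R = (37/20)/1 = 1.8500 s
robot covers v_R·T_r = 1.8500·0.0600 = 0.1110 m before braking
robot under decel: 1.8500²/(2·1.0000) = 1.7112 m
human over T_r+T_s: 0.8000·(0.0600+1.8500) = 1.5280 m
residual clearance needed = 0.0800+0.0200+0.0050 = 0.1050 m
S_min ≈ 0.1110+1.7112+1.5280+0.1050  ⇒  S_min = 13821/4000 m

S_min = 13821/4000 m = 3.4552 m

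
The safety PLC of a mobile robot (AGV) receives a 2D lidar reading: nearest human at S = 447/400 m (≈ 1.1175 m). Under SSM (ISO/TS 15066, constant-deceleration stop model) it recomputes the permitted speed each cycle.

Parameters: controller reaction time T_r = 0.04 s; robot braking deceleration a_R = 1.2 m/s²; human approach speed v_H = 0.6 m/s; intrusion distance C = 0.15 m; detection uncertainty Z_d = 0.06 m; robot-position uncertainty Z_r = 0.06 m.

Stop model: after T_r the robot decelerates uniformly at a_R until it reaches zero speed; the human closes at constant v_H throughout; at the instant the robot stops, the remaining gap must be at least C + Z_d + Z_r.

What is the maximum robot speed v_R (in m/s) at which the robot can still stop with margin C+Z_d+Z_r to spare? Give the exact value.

at the boundary: (5/12)·v² + (27/50)·v + (-1647/2000) = 0
  disc = (27/50)² − 4·(5/12)·(-1647/2000) = 16641/10000 ; √disc = 129/100
  v_R = (−(27/50) + 129/100) / (2·(5/12)) = 9/10 m/s
check:
stop time T_s = (9/10)/(6/5) = 0.7500 s
reaction-phase robot travel = 0.9000·0.0400 = 0.0360 m
robot covers 0.9000·0.7500 − ½·1.2000·0.7500² = 0.3375 m while stopping
person approaches 0.6000·(0.0400+0.7500) = 0.4740 m
margins: 0.1500+0.0600+0.0600 = 0.2700 m
sum ≈ 0.0360+0.3375+0.4740+0.2700 ≈ 1.1175 m = S ✓

v_R_max = 9/10 m/s = 0.9000 m/s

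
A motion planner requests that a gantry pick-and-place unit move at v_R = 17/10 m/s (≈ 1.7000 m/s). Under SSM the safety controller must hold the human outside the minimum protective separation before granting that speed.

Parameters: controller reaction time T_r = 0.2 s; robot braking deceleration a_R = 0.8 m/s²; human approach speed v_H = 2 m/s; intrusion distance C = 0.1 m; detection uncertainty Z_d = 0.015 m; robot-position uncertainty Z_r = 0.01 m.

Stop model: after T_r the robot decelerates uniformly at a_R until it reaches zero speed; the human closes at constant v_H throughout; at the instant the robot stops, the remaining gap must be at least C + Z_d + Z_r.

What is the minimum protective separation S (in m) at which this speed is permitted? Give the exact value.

S_min = 5537/800 m = 6.9212 m

stop time T_s = (17/10)/(4/5) = 2.1250 s
robot covers v_R·T_r = 1.7000·0.2000 = 0.3400 m before braking
robot covers 1.7000·2.1250 − ½·0.8000·2.1250² = 1.8062 m while stopping
human over T_r+T_s: 2.0000·(0.2000+2.1250) = 4.6500 m
C+Z_d+Z_r = 0.1000+0.0150+0.0100 = 0.1250 m
S_min ≈ 0.3400+1.8062+4.6500+0.1250  ⇒  S_min = 5537/800 m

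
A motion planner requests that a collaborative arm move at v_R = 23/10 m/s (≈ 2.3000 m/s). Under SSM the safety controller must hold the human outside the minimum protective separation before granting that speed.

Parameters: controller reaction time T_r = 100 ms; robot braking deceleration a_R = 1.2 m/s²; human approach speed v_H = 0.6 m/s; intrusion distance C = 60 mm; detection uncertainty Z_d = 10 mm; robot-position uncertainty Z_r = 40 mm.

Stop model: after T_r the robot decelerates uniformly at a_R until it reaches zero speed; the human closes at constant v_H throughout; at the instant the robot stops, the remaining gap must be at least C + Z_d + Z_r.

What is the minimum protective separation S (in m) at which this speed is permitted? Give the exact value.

S_min = 901/240 m = 3.7542 m

T_s = v_R/a_R = (23/10)/(6/5) = 1.9167 s
robot covers v_R·T_r = 2.3000·0.1000 = 0.2300 m before braking
braking distance = 2.3000²/(2·1.2000) = 2.2042 m
person approaches 0.6000·(0.1000+1.9167) = 1.2100 m
residual clearance needed = 0.0600+0.0100+0.0400 = 0.1100 m
S_min ≈ 0.2300+2.2042+1.2100+0.1100  ⇒  S_min = 901/240 m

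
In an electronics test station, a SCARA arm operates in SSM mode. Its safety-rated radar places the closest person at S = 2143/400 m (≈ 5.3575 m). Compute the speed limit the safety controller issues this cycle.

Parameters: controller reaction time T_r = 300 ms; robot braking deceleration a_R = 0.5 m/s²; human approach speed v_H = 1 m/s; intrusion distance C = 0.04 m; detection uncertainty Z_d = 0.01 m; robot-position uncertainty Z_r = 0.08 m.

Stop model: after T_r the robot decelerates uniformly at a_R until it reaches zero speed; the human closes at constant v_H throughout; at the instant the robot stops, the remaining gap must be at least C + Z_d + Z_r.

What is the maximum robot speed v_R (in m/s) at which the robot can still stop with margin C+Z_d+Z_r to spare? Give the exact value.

v_R_max = 27/20 m/s = 1.3500 m/s

quadratic (1)·v² + (23/10)·v + (-1971/400) = 0
  disc = (23/10)² − 4·(1)·(-1971/400) = 25 ; √disc = 5
  v_R = (−(23/10) + 5) / (2·(1)) = 27/20 m/s
check:
braking lasts T_s = (27/20)/(1/2) = 2.7000 s
robot covers v_R·T_r = 1.3500·0.3000 = 0.4050 m before braking
robot under decel: 1.3500²/(2·0.5000) = 1.8225 m
human over T_r+T_s: 1.0000·(0.3000+2.7000) = 3.0000 m
C+Z_d+Z_r = 0.0400+0.0100+0.0800 = 0.1300 m
sum ≈ 0.4050+1.8225+3.0000+0.1300 ≈ 5.3575 m = S ✓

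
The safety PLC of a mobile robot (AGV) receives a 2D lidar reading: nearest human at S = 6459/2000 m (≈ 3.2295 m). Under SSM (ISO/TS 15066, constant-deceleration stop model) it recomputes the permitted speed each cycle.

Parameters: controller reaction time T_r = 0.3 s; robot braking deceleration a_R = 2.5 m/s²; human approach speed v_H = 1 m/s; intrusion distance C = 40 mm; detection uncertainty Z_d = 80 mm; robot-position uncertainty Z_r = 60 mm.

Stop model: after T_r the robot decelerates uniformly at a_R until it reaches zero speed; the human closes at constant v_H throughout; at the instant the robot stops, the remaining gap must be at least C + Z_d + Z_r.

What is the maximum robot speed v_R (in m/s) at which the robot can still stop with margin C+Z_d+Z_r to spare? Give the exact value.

at the boundary: (1/5)·v² + (7/10)·v + (-5499/2000) = 0
  disc = (7/10)² − 4·(1/5)·(-5499/2000) = 1681/625 ; √disc = 41/25
  v_R = (−(7/10) + 41/25) / (2·(1/5)) = 47/20 m/s
check:
braking lasts T_s = (47/20)/(5/2) = 0.9400 s
robot in T_r: 2.3500·0.3000 = 0.7050 m
robot under decel: 2.3500²/(2·2.5000) = 1.1045 m
human over T_r+T_s: 1.0000·(0.3000+0.9400) = 1.2400 m
residual clearance needed = 0.0400+0.0800+0.0600 = 0.1800 m
sum ≈ 0.7050+1.1045+1.2400+0.1800 ≈ 3.2295 m = S ✓

v_R_max = 47/20 m/s = 2.3500 m/s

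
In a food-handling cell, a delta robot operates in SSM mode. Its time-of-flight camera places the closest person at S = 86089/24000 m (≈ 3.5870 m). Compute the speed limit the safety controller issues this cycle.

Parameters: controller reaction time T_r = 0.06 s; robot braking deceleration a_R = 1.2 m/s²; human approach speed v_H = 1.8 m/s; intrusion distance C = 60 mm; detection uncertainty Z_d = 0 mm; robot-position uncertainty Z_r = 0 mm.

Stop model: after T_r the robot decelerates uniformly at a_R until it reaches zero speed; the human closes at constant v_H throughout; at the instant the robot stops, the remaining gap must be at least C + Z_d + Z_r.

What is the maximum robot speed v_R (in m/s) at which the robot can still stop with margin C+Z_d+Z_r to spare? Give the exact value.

at the boundary: (5/12)·v² + (39/25)·v + (-82057/24000) = 0
  disc = (39/25)² − 4·(5/12)·(-82057/24000) = 2927521/360000 ; √disc = 1711/600
  v_R = (−(39/25) + 1711/600) / (2·(5/12)) = 31/20 m/s
check:
braking lasts T_s = (31/20)/(6/5) = 1.2917 s
robot in T_r: 1.5500·0.0600 = 0.0930 m
robot covers 1.5500·1.2917 − ½·1.2000·1.2917² = 1.0010 m while stopping
human over T_r+T_s: 1.8000·(0.0600+1.2917) = 2.4330 m
margins: 0.0600+0.0000+0.0000 = 0.0600 m
sum ≈ 0.0930+1.0010+2.4330+0.0600 ≈ 3.5870 m = S ✓

v_R_max = 31/20 m/s = 1.5500 m/s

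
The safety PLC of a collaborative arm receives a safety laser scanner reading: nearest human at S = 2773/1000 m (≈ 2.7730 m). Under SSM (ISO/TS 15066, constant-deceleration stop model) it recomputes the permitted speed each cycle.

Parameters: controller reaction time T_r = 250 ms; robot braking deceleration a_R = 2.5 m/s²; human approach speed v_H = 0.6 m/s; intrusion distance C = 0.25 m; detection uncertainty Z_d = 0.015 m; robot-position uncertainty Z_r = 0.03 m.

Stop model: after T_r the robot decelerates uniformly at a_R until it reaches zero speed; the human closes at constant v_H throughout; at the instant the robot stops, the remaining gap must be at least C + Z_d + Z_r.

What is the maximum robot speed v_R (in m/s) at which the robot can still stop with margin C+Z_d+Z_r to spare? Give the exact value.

v_R_max = 12/5 m/s = 2.4000 m/s

quadratic (1/5)·v² + (49/100)·v + (-291/125) = 0
  disc = (49/100)² − 4·(1/5)·(-291/125) = 841/400 ; √disc = 29/20
  v_R = (−(49/100) + 29/20) / (2·(1/5)) = 12/5 m/s
check:
T_s = v_R/a_R = (12/5)/(5/2) = 0.9600 s
robot covers v_R·T_r = 2.4000·0.2500 = 0.6000 m before braking
robot under decel: 2.4000²/(2·2.5000) = 1.1520 m
human closes 0.6000·1.2100 = 0.7260 m
C+Z_d+Z_r = 0.2500+0.0150+0.0300 = 0.2950 m
sum ≈ 0.6000+1.1520+0.7260+0.2950 ≈ 2.7730 m = S ✓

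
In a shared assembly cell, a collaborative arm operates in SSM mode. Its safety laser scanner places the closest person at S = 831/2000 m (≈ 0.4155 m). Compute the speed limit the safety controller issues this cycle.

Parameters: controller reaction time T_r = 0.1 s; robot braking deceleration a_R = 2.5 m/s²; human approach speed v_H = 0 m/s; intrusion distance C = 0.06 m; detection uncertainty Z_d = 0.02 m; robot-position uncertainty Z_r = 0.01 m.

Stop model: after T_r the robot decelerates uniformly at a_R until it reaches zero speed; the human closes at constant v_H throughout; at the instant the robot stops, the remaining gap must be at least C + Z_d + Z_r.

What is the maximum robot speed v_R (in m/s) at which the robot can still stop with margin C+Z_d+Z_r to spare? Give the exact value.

v_R_max = 21/20 m/s = 1.0500 m/s

collect terms ⇒ (1/5)·v_R² + (1/10)·v_R + (-651/2000) = 0
  disc = (1/10)² − 4·(1/5)·(-651/2000) = 169/625 ; √disc = 13/25
  v_R = (−(1/10) + 13/25) / (2·(1/5)) = 21/20 m/s
check:
braking lasts T_s = (21/20)/(5/2) = 0.4200 s
robot covers v_R·T_r = 1.0500·0.1000 = 0.1050 m before braking
robot under decel: 1.0500²/(2·2.5000) = 0.2205 m
human over T_r+T_s: 0.0000·(0.1000+0.4200) = 0.0000 m
residual clearance needed = 0.0600+0.0200+0.0100 = 0.0900 m
sum ≈ 0.1050+0.2205+0.0000+0.0900 ≈ 0.4155 m = S ✓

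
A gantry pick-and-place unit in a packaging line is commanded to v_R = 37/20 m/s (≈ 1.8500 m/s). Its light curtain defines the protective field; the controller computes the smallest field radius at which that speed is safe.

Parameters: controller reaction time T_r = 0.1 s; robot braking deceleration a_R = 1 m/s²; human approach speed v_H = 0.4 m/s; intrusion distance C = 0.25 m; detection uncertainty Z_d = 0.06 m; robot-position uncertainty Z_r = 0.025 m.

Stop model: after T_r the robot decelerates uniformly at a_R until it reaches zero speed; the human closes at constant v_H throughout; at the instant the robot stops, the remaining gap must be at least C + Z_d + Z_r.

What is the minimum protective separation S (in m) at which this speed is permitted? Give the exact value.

T_s = v_R/a_R = (37/20)/1 = 1.8500 s
reaction-phase robot travel = 1.8500·0.1000 = 0.1850 m
robot covers 1.8500·1.8500 − ½·1.0000·1.8500² = 1.7112 m while stopping
human closes 0.4000·1.9500 = 0.7800 m
margins: 0.2500+0.0600+0.0250 = 0.3350 m
S_min ≈ 0.1850+1.7112+0.7800+0.3350  ⇒  S_min = 2409/800 m

S_min = 2409/800 m = 3.0112 m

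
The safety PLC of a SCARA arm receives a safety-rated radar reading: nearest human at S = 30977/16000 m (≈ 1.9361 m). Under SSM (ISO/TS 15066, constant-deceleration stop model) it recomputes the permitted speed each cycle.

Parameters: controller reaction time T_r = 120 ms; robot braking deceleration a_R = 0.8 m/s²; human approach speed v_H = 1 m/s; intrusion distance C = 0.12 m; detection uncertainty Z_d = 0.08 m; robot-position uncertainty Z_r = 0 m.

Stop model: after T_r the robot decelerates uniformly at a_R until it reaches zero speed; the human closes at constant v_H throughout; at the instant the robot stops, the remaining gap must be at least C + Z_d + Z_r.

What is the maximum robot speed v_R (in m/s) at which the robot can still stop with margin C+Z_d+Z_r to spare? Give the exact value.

v_R_max = 17/20 m/s = 0.8500 m/s

collect terms ⇒ (5/8)·v_R² + (137/100)·v_R + (-25857/16000) = 0
  disc = (137/100)² − 4·(5/8)·(-25857/16000) = 946729/160000 ; √disc = 973/400
  v_R = (−(137/100) + 973/400) / (2·(5/8)) = 17/20 m/s
check:
braking lasts T_s = (17/20)/(4/5) = 1.0625 s
robot in T_r: 0.8500·0.1200 = 0.1020 m
braking distance = 0.8500²/(2·0.8000) = 0.4516 m
person approaches 1.0000·(0.1200+1.0625) = 1.1825 m
residual clearance needed = 0.1200+0.0800+0.0000 = 0.2000 m
sum ≈ 0.1020+0.4516+1.1825+0.2000 ≈ 1.9361 m = S ✓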